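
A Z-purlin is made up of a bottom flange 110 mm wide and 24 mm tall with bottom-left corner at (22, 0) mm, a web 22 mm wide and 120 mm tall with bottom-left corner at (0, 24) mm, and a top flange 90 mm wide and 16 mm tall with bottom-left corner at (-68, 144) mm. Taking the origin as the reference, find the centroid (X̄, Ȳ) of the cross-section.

bottom flange: A = 110 × 24 = 2640.00, centroid at (77.00, 12.00).
web: A = 22 × 120 = 2640.00, centroid at (11.00, 84.00).
top flange: A = 90 × 16 = 1440.00, centroid at (-23.00, 152.00).
ΣA = 6720.00 mm², ΣAX̄ = 199200.00 mm³, ΣAȲ = 472320.00 mm³.
X̄ = 199200.00/6720.00 = 29.64 mm; Ȳ = 472320.00/6720.00 = 70.29 mm.

X̄ = 29.64 mm, Ȳ = 70.29 mm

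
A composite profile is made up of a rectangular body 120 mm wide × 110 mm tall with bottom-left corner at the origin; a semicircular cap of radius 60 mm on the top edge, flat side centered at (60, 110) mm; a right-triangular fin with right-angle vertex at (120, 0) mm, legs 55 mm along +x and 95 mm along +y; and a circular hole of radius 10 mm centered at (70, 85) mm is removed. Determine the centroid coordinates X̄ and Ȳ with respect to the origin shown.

rectangular body: A = 120 × 110 = 13200.00, centroid at (60.00, 55.00).
semicircular top: A = ½π·60² = 5654.87, centroid at (60.00, 135.46).
triangular fin: A = ½·55·95 = 2612.50, centroid at (138.33, 31.67).
hole: A = −π·10² = -314.16, centroid at (70.00, 85.00).
ΣA = 21153.21 mm²
ΣAX̄ = (13200.00)(60.00) + (5654.87)(60.00) + (2612.50)(138.33) + (-314.16)(70.00) = 1470696.69 mm³
ΣAȲ = (13200.00)(55.00) + (5654.87)(135.46) + (2612.50)(31.67) + (-314.16)(85.00) = 1548060.97 mm³
X̄ = 1470696.69 / 21153.21 = 69.53 mm
Ȳ = 1548060.97 / 21153.21 = 73.18 mm

X̄ = 69.53 mm, Ȳ = 73.18 mm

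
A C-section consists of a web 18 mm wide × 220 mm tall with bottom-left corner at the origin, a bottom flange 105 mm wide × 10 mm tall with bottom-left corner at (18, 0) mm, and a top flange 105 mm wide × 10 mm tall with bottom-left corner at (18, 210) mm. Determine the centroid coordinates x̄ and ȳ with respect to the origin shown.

Part | A | x̄ᵢ | ȳᵢ | A·x̄ᵢ | A·ȳᵢ
web | 3960.00 | 9.00 | 110.00 | 35640.00 | 435600.00
bottom flange | 1050.00 | 70.50 | 5.00 | 74025.00 | 5250.00
top flange | 1050.00 | 70.50 | 215.00 | 74025.00 | 225750.00
Σ | 6060.00 |  |  | 183690.00 | 666600.00
x̄ = 183690.00 / 6060.00 = 30.31 mm
ȳ = 666600.00 / 6060.00 = 110.00 mm

x̄ = 30.31 mm, ȳ = 110.00 mm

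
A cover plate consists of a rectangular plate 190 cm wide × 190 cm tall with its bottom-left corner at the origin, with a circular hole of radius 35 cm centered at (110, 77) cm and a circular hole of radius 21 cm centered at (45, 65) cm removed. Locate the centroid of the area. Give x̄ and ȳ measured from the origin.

x̄ = 95.37 cm, ȳ = 98.59 cm

plate: A = 190 × 190 = 36100.00, centroid at (95.00, 95.00).
hole 1: A = −π·35² = -3848.45, centroid at (110.00, 77.00).
hole 2: A = −π·21² = -1385.44, centroid at (45.00, 65.00).
ΣA = 30866.11 cm²
ΣAx̄ = (36100.00)(95.00) + (-3848.45)(110.00) + (-1385.44)(45.00) = 2943825.48 cm³
ΣAȳ = (36100.00)(95.00) + (-3848.45)(77.00) + (-1385.44)(65.00) = 3043115.52 cm³
x̄ = 2943825.48 / 30866.11 = 95.37 cm
ȳ = 3043115.52 / 30866.11 = 98.59 cm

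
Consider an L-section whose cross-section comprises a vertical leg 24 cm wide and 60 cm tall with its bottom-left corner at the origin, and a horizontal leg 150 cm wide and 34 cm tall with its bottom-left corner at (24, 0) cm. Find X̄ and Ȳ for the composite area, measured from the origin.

X̄ = 79.84 cm, Ȳ = 19.86 cm

vertical leg: A = 24 × 60 = 1440.00, centroid at (12.00, 30.00).
horizontal leg: A = 150 × 34 = 5100.00, centroid at (99.00, 17.00).
ΣA = 6540.00 cm², ΣAX̄ = 522180.00 cm³, ΣAȲ = 129900.00 cm³.
X̄ = 522180.00/6540.00 = 79.84 cm; Ȳ = 129900.00/6540.00 = 19.86 cm.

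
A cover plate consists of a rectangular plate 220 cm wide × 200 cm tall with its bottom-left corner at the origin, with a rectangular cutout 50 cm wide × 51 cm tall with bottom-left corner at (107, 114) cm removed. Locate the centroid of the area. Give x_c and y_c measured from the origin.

plate: A = 220 × 200 = 44000.00, centroid at (110.00, 100.00).
hole: A = −(50 × 51) = -2550.00, centroid at (132.00, 139.50).
ΣA = 41450.00 cm², ΣAx_c = 4503400.00 cm³, ΣAy_c = 4044275.00 cm³.
x_c = 4503400.00/41450.00 = 108.65 cm; y_c = 4044275.00/41450.00 = 97.57 cm.

x_c = 108.65 cm, y_c = 97.57 cm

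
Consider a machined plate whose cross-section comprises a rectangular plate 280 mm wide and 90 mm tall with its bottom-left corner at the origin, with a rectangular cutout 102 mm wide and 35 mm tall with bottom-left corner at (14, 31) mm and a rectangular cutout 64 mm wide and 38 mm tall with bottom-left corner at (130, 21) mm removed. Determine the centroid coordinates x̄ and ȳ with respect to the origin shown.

plate: A = 280 × 90 = 25200.00, centroid at (140.00, 45.00).
hole 1: A = −(102 × 35) = -3570.00, centroid at (65.00, 48.50).
hole 2: A = −(64 × 38) = -2432.00, centroid at (162.00, 40.00).
ΣA = 19198.00 mm²
ΣAx̄ = (25200.00)(140.00) + (-3570.00)(65.00) + (-2432.00)(162.00) = 2901966.00 mm³
ΣAȳ = (25200.00)(45.00) + (-3570.00)(48.50) + (-2432.00)(40.00) = 863575.00 mm³
x̄ = 2901966.00 / 19198.00 = 151.16 mm
ȳ = 863575.00 / 19198.00 = 44.98 mm

x̄ = 151.16 mm, ȳ = 44.98 mm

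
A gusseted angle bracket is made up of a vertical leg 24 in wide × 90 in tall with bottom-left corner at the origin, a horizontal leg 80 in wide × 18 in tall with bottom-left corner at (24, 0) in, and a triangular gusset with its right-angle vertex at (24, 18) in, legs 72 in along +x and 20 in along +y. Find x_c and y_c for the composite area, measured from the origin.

vertical leg: A = 24 × 90 = 2160.00, centroid at (12.00, 45.00).
horizontal leg: A = 80 × 18 = 1440.00, centroid at (64.00, 9.00).
gusset: A = ½·72·20 = 720.00, centroid at (48.00, 24.67).
ΣA = 4320.00 in²
ΣAx_c = (2160.00)(12.00) + (1440.00)(64.00) + (720.00)(48.00) = 152640.00 in³
ΣAy_c = (2160.00)(45.00) + (1440.00)(9.00) + (720.00)(24.67) = 127920.00 in³
x_c = 152640.00 / 4320.00 = 35.33 in
y_c = 127920.00 / 4320.00 = 29.61 in

x_c = 35.33 in, y_c = 29.61 in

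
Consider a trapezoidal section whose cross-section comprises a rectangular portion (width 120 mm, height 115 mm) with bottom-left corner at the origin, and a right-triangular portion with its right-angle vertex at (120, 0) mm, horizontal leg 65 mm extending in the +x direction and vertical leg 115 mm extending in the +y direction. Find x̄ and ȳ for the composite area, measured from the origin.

x̄ = 77.40 mm, ȳ = 53.42 mm

Part | A | x̄ᵢ | ȳᵢ | A·x̄ᵢ | A·ȳᵢ
rectangular portion | 13800.00 | 60.00 | 57.50 | 828000.00 | 793500.00
triangular portion | 3737.50 | 141.67 | 38.33 | 529479.17 | 143270.83
Σ | 17537.50 |  |  | 1357479.17 | 936770.83
x̄ = 1357479.17 / 17537.50 = 77.40 mm
ȳ = 936770.83 / 17537.50 = 53.42 mm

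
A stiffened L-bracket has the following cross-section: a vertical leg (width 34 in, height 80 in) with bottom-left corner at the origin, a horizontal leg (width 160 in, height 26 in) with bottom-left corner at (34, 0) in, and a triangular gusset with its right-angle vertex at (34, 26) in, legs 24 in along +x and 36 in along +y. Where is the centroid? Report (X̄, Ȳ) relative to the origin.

X̄ = 73.66 in, Ȳ = 24.52 in

vertical leg: A = 34 × 80 = 2720.00, centroid at (17.00, 40.00).
horizontal leg: A = 160 × 26 = 4160.00, centroid at (114.00, 13.00).
gusset: A = ½·24·36 = 432.00, centroid at (42.00, 38.00).
ΣA = 7312.00 in², ΣAX̄ = 538624.00 in³, ΣAȲ = 179296.00 in³.
X̄ = 538624.00/7312.00 = 73.66 in; Ȳ = 179296.00/7312.00 = 24.52 in.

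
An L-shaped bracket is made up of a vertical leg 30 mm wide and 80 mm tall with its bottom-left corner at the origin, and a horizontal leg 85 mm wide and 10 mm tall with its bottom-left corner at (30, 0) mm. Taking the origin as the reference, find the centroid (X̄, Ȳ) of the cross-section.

X̄ = 30.04 mm, Ȳ = 30.85 mm

vertical leg: A = 30 × 80 = 2400.00, centroid at (15.00, 40.00).
horizontal leg: A = 85 × 10 = 850.00, centroid at (72.50, 5.00).
ΣA = 3250.00 mm²
ΣAX̄ = (2400.00)(15.00) + (850.00)(72.50) = 97625.00 mm³
ΣAȲ = (2400.00)(40.00) + (850.00)(5.00) = 100250.00 mm³
X̄ = 97625.00 / 3250.00 = 30.04 mm
Ȳ = 100250.00 / 3250.00 = 30.85 mm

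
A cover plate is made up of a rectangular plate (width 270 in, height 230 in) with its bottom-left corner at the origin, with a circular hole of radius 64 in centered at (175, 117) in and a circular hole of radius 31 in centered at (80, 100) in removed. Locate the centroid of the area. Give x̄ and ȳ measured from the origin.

Part | A | x̄ᵢ | ȳᵢ | A·x̄ᵢ | A·ȳᵢ
plate | 62100.00 | 135.00 | 115.00 | 8383500.00 | 7141500.00
hole 1 | -12867.96 | 175.00 | 117.00 | -2251893.61 | -1505551.73
hole 2 | -3019.07 | 80.00 | 100.00 | -241525.64 | -301907.05
Σ | 46212.97 |  |  | 5890080.74 | 5334041.22
x̄ = 5890080.74 / 46212.97 = 127.46 in
ȳ = 5334041.22 / 46212.97 = 115.42 in

x̄ = 127.46 in, ȳ = 115.42 in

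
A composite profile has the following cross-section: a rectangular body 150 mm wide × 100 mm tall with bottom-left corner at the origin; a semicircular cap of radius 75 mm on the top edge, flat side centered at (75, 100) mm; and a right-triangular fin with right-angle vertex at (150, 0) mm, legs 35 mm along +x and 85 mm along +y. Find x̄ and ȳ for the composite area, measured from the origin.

x̄ = 80.09 mm, ȳ = 77.28 mm

rectangular body: A = 150 × 100 = 15000.00, centroid at (75.00, 50.00).
semicircular top: A = ½π·75² = 8835.73, centroid at (75.00, 131.83).
triangular fin: A = ½·35·85 = 1487.50, centroid at (161.67, 28.33).
ΣA = 25323.23 mm², ΣAx̄ = 2028158.87 mm³, ΣAȳ = 1956968.77 mm³.
x̄ = 2028158.87/25323.23 = 80.09 mm; ȳ = 1956968.77/25323.23 = 77.28 mm.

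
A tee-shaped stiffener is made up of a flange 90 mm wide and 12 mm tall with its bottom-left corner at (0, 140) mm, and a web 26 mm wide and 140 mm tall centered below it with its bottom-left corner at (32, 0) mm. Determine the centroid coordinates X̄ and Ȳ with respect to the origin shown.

X̄ = 45.00 mm, Ȳ = 87.39 mm

web: A = 26 × 140 = 3640.00, centroid at (45.00, 70.00).
flange: A = 90 × 12 = 1080.00, centroid at (45.00, 146.00).
ΣA = 4720.00 mm²
ΣAX̄ = (3640.00)(45.00) + (1080.00)(45.00) = 212400.00 mm³
ΣAȲ = (3640.00)(70.00) + (1080.00)(146.00) = 412480.00 mm³
X̄ = 212400.00 / 4720.00 = 45.00 mm
Ȳ = 412480.00 / 4720.00 = 87.39 mm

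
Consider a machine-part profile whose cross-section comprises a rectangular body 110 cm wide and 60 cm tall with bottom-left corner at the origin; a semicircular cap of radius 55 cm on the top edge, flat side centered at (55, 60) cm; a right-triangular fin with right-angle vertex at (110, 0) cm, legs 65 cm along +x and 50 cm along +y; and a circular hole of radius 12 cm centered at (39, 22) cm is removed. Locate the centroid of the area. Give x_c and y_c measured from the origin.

x_c = 65.53 cm, y_c = 48.80 cm

Part | A | x̄ᵢ | ȳᵢ | A·x̄ᵢ | A·ȳᵢ
rectangular body | 6600.00 | 55.00 | 30.00 | 363000.00 | 198000.00
semicircular top | 4751.66 | 55.00 | 83.34 | 261341.24 | 396016.20
triangular fin | 1625.00 | 131.67 | 16.67 | 213958.33 | 27083.33
hole | -452.39 | 39.00 | 22.00 | -17643.18 | -9952.57
Σ | 12524.27 |  |  | 820656.39 | 611146.97
x_c = 820656.39 / 12524.27 = 65.53 cm
y_c = 611146.97 / 12524.27 = 48.80 cm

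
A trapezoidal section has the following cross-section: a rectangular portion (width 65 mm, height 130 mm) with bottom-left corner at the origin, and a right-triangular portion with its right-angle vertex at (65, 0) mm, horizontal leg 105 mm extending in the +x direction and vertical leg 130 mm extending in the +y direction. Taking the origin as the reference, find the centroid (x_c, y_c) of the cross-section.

Part | A | x̄ᵢ | ȳᵢ | A·x̄ᵢ | A·ȳᵢ
rectangular portion | 8450.00 | 32.50 | 65.00 | 274625.00 | 549250.00
triangular portion | 6825.00 | 100.00 | 43.33 | 682500.00 | 295750.00
Σ | 15275.00 |  |  | 957125.00 | 845000.00
x_c = 957125.00 / 15275.00 = 62.66 mm
y_c = 845000.00 / 15275.00 = 55.32 mm

x_c = 62.66 mm, y_c = 55.32 mm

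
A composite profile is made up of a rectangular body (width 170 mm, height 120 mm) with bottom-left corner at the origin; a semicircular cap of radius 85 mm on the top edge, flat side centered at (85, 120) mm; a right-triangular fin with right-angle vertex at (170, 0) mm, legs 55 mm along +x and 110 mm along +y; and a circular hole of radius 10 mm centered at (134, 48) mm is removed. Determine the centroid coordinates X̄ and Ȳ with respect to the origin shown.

rectangular body: A = 170 × 120 = 20400.00, centroid at (85.00, 60.00).
semicircular top: A = ½π·85² = 11349.00, centroid at (85.00, 156.08).
triangular fin: A = ½·55·110 = 3025.00, centroid at (188.33, 36.67).
hole: A = −π·10² = -314.16, centroid at (134.00, 48.00).
ΣA = 34459.84 mm²
ΣAX̄ = (20400.00)(85.00) + (11349.00)(85.00) + (3025.00)(188.33) + (-314.16)(134.00) = 3226276.29 mm³
ΣAȲ = (20400.00)(60.00) + (11349.00)(156.08) + (3025.00)(36.67) + (-314.16)(48.00) = 3091134.10 mm³
X̄ = 3226276.29 / 34459.84 = 93.62 mm
Ȳ = 3091134.10 / 34459.84 = 89.70 mm

X̄ = 93.62 mm, Ȳ = 89.70 mm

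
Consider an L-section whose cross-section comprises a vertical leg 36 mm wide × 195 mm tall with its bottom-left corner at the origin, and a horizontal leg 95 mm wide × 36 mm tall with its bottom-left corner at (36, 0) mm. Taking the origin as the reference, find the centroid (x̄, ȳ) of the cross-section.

x̄ = 39.46 mm, ȳ = 71.46 mm

vertical leg: A = 36 × 195 = 7020.00, centroid at (18.00, 97.50).
horizontal leg: A = 95 × 36 = 3420.00, centroid at (83.50, 18.00).
ΣA = 10440.00 mm², ΣAx̄ = 411930.00 mm³, ΣAȳ = 746010.00 mm³.
x̄ = 411930.00/10440.00 = 39.46 mm; ȳ = 746010.00/10440.00 = 71.46 mm.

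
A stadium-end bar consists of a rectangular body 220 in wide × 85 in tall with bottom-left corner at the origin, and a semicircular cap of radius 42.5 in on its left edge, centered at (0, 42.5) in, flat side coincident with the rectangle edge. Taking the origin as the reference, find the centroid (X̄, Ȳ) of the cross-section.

rectangular body: A = 220 × 85 = 18700.00, centroid at (110.00, 42.50).
semicircular end: A = ½π·42.5² = 2837.25, centroid at (-18.04, 42.50).
ΣA = 21537.25 in², ΣAX̄ = 2005822.92 in³, ΣAȲ = 915333.16 in³.
X̄ = 2005822.92/21537.25 = 93.13 in; Ȳ = 915333.16/21537.25 = 42.50 in.

X̄ = 93.13 in, Ȳ = 42.50 in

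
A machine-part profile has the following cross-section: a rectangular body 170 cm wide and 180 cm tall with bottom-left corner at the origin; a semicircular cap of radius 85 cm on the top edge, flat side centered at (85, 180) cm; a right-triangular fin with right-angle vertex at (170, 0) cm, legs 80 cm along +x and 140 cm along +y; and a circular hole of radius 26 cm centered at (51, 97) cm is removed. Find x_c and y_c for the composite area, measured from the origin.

rectangular body: A = 170 × 180 = 30600.00, centroid at (85.00, 90.00).
semicircular top: A = ½π·85² = 11349.00, centroid at (85.00, 216.08).
triangular fin: A = ½·80·140 = 5600.00, centroid at (196.67, 46.67).
hole: A = −π·26² = -2123.72, centroid at (51.00, 97.00).
ΣA = 45425.29 cm²
ΣAx_c = (30600.00)(85.00) + (11349.00)(85.00) + (5600.00)(196.67) + (-2123.72)(51.00) = 4558689.08 cm³
ΣAy_c = (30600.00)(90.00) + (11349.00)(216.08) + (5600.00)(46.67) + (-2123.72)(97.00) = 5261570.11 cm³
x_c = 4558689.08 / 45425.29 = 100.36 cm
y_c = 5261570.11 / 45425.29 = 115.83 cm

x_c = 100.36 cm, y_c = 115.83 cm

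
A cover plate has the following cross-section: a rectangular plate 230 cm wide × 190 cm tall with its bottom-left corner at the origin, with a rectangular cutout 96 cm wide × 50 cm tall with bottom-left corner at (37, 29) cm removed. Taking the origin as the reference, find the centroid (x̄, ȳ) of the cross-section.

x̄ = 118.70 cm, ȳ = 100.06 cm

plate: A = 230 × 190 = 43700.00, centroid at (115.00, 95.00).
hole: A = −(96 × 50) = -4800.00, centroid at (85.00, 54.00).
ΣA = 38900.00 cm², ΣAx̄ = 4617500.00 cm³, ΣAȳ = 3892300.00 cm³.
x̄ = 4617500.00/38900.00 = 118.70 cm; ȳ = 3892300.00/38900.00 = 100.06 cm.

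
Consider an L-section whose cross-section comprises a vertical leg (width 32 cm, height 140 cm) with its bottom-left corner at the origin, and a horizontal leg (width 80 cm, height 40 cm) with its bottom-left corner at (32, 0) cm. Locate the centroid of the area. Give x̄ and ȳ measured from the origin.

Part | A | x̄ᵢ | ȳᵢ | A·x̄ᵢ | A·ȳᵢ
vertical leg | 4480.00 | 16.00 | 70.00 | 71680.00 | 313600.00
horizontal leg | 3200.00 | 72.00 | 20.00 | 230400.00 | 64000.00
Σ | 7680.00 |  |  | 302080.00 | 377600.00
x̄ = 302080.00 / 7680.00 = 39.33 cm
ȳ = 377600.00 / 7680.00 = 49.17 cm

x̄ = 39.33 cm, ȳ = 49.17 cm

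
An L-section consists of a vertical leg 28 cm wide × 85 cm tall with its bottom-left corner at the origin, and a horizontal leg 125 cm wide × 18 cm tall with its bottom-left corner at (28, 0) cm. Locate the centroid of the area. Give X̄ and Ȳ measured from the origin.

vertical leg: A = 28 × 85 = 2380.00, centroid at (14.00, 42.50).
horizontal leg: A = 125 × 18 = 2250.00, centroid at (90.50, 9.00).
ΣA = 4630.00 cm², ΣAX̄ = 236945.00 cm³, ΣAȲ = 121400.00 cm³.
X̄ = 236945.00/4630.00 = 51.18 cm; Ȳ = 121400.00/4630.00 = 26.22 cm.

X̄ = 51.18 cm, Ȳ = 26.22 cm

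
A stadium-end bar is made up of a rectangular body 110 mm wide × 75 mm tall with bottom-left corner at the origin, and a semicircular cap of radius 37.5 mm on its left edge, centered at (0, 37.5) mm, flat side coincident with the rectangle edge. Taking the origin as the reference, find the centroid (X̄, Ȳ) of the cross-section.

X̄ = 40.02 mm, Ȳ = 37.50 mm

rectangular body: A = 110 × 75 = 8250.00, centroid at (55.00, 37.50).
semicircular end: A = ½π·37.5² = 2208.93, centroid at (-15.92, 37.50).
ΣA = 10458.93 mm²
ΣAX̄ = (8250.00)(55.00) + (2208.93)(-15.92) = 418593.75 mm³
ΣAȲ = (8250.00)(37.50) + (2208.93)(37.50) = 392209.96 mm³
X̄ = 418593.75 / 10458.93 = 40.02 mm
Ȳ = 392209.96 / 10458.93 = 37.50 mm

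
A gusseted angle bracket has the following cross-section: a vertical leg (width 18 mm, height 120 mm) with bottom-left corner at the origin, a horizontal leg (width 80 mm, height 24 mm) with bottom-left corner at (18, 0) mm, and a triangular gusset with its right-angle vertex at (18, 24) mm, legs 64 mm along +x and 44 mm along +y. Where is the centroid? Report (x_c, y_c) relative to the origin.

Part | A | x̄ᵢ | ȳᵢ | A·x̄ᵢ | A·ȳᵢ
vertical leg | 2160.00 | 9.00 | 60.00 | 19440.00 | 129600.00
horizontal leg | 1920.00 | 58.00 | 12.00 | 111360.00 | 23040.00
gusset | 1408.00 | 39.33 | 38.67 | 55381.33 | 54442.67
Σ | 5488.00 |  |  | 186181.33 | 207082.67
x_c = 186181.33 / 5488.00 = 33.93 mm
y_c = 207082.67 / 5488.00 = 37.73 mm

x_c = 33.93 mm, y_c = 37.73 mm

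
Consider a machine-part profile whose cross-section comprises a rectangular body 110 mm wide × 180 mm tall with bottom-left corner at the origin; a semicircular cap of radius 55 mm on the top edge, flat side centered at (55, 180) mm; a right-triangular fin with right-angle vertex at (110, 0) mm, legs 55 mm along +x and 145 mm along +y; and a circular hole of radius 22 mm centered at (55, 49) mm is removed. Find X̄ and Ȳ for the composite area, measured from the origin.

X̄ = 65.82 mm, Ȳ = 106.09 mm

Part | A | x̄ᵢ | ȳᵢ | A·x̄ᵢ | A·ȳᵢ
rectangular body | 19800.00 | 55.00 | 90.00 | 1089000.00 | 1782000.00
semicircular top | 4751.66 | 55.00 | 203.34 | 261341.24 | 966215.27
triangular fin | 3987.50 | 128.33 | 48.33 | 511729.17 | 192729.17
hole | -1520.53 | 55.00 | 49.00 | -83629.20 | -74506.01
Σ | 27018.63 |  |  | 1778441.21 | 2866438.42
X̄ = 1778441.21 / 27018.63 = 65.82 mm
Ȳ = 2866438.42 / 27018.63 = 106.09 mm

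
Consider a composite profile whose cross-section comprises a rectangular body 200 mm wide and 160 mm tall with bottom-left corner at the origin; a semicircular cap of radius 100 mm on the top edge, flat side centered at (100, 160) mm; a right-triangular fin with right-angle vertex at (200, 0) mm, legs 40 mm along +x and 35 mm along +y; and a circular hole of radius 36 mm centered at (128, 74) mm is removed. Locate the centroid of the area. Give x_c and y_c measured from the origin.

rectangular body: A = 200 × 160 = 32000.00, centroid at (100.00, 80.00).
semicircular top: A = ½π·100² = 15707.96, centroid at (100.00, 202.44).
triangular fin: A = ½·40·35 = 700.00, centroid at (213.33, 11.67).
hole: A = −π·36² = -4071.50, centroid at (128.00, 74.00).
ΣA = 44336.46 mm², ΣAx_c = 4398977.14 mm³, ΣAy_c = 5446816.15 mm³.
x_c = 4398977.14/44336.46 = 99.22 mm; y_c = 5446816.15/44336.46 = 122.85 mm.

x_c = 99.22 mm, y_c = 122.85 mm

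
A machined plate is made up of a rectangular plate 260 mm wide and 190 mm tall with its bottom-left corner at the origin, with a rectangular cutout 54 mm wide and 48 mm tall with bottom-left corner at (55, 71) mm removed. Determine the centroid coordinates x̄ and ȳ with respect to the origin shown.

x̄ = 132.66 mm, ȳ = 95.00 mm

plate: A = 260 × 190 = 49400.00, centroid at (130.00, 95.00).
hole: A = −(54 × 48) = -2592.00, centroid at (82.00, 95.00).
ΣA = 46808.00 mm²
ΣAx̄ = (49400.00)(130.00) + (-2592.00)(82.00) = 6209456.00 mm³
ΣAȳ = (49400.00)(95.00) + (-2592.00)(95.00) = 4446760.00 mm³
x̄ = 6209456.00 / 46808.00 = 132.66 mm
ȳ = 4446760.00 / 46808.00 = 95.00 mm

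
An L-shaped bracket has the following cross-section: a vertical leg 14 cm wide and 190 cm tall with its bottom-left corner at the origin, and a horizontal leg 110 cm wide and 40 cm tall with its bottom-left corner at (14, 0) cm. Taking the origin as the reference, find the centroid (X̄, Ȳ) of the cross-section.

Part | A | x̄ᵢ | ȳᵢ | A·x̄ᵢ | A·ȳᵢ
vertical leg | 2660.00 | 7.00 | 95.00 | 18620.00 | 252700.00
horizontal leg | 4400.00 | 69.00 | 20.00 | 303600.00 | 88000.00
Σ | 7060.00 |  |  | 322220.00 | 340700.00
X̄ = 322220.00 / 7060.00 = 45.64 cm
Ȳ = 340700.00 / 7060.00 = 48.26 cm

X̄ = 45.64 cm, Ȳ = 48.26 cm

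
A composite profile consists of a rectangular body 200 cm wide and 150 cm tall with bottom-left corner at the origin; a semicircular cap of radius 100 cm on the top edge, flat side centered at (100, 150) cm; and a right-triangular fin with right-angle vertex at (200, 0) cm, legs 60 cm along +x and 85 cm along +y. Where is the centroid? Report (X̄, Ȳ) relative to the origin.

X̄ = 106.34 cm, Ȳ = 110.76 cm

Part | A | x̄ᵢ | ȳᵢ | A·x̄ᵢ | A·ȳᵢ
rectangular body | 30000.00 | 100.00 | 75.00 | 3000000.00 | 2250000.00
semicircular top | 15707.96 | 100.00 | 192.44 | 1570796.33 | 3022861.16
triangular fin | 2550.00 | 220.00 | 28.33 | 561000.00 | 72250.00
Σ | 48257.96 |  |  | 5131796.33 | 5345111.16
X̄ = 5131796.33 / 48257.96 = 106.34 cm
Ȳ = 5345111.16 / 48257.96 = 110.76 cm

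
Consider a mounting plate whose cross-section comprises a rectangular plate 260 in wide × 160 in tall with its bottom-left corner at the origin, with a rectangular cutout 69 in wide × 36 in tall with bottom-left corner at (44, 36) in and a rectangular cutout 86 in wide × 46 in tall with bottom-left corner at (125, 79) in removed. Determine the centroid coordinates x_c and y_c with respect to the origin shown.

plate: A = 260 × 160 = 41600.00, centroid at (130.00, 80.00).
hole 1: A = −(69 × 36) = -2484.00, centroid at (78.50, 54.00).
hole 2: A = −(86 × 46) = -3956.00, centroid at (168.00, 102.00).
ΣA = 35160.00 in², ΣAx_c = 4548398.00 in³, ΣAy_c = 2790352.00 in³.
x_c = 4548398.00/35160.00 = 129.36 in; y_c = 2790352.00/35160.00 = 79.36 in.

x_c = 129.36 in, y_c = 79.36 in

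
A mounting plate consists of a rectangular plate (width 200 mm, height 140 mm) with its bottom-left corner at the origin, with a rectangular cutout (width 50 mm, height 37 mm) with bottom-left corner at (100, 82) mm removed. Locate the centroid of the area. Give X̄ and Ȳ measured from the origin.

Part | A | x̄ᵢ | ȳᵢ | A·x̄ᵢ | A·ȳᵢ
plate | 28000.00 | 100.00 | 70.00 | 2800000.00 | 1960000.00
hole | -1850.00 | 125.00 | 100.50 | -231250.00 | -185925.00
Σ | 26150.00 |  |  | 2568750.00 | 1774075.00
X̄ = 2568750.00 / 26150.00 = 98.23 mm
Ȳ = 1774075.00 / 26150.00 = 67.84 mm

X̄ = 98.23 mm, Ȳ = 67.84 mm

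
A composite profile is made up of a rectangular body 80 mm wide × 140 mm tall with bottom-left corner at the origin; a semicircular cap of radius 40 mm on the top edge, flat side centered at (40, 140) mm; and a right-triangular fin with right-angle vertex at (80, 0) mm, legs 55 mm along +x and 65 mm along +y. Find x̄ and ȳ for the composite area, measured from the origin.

rectangular body: A = 80 × 140 = 11200.00, centroid at (40.00, 70.00).
semicircular top: A = ½π·40² = 2513.27, centroid at (40.00, 156.98).
triangular fin: A = ½·55·65 = 1787.50, centroid at (98.33, 21.67).
ΣA = 15500.77 mm², ΣAx̄ = 724301.80 mm³, ΣAȳ = 1217254.21 mm³.
x̄ = 724301.80/15500.77 = 46.73 mm; ȳ = 1217254.21/15500.77 = 78.53 mm.

x̄ = 46.73 mm, ȳ = 78.53 mm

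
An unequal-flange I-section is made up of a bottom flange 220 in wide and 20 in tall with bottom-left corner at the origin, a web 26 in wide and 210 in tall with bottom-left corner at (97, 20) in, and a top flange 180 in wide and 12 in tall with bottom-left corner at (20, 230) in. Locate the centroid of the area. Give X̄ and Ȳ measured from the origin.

bottom flange: A = 220 × 20 = 4400.00, centroid at (110.00, 10.00).
web: A = 26 × 210 = 5460.00, centroid at (110.00, 125.00).
top flange: A = 180 × 12 = 2160.00, centroid at (110.00, 236.00).
ΣA = 12020.00 in², ΣAX̄ = 1322200.00 in³, ΣAȲ = 1236260.00 in³.
X̄ = 1322200.00/12020.00 = 110.00 in; Ȳ = 1236260.00/12020.00 = 102.85 in.

X̄ = 110.00 in, Ȳ = 102.85 in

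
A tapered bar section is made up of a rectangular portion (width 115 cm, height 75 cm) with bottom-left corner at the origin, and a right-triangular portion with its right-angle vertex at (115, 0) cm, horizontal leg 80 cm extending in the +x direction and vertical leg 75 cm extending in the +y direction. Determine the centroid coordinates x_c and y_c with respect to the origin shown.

Part | A | x̄ᵢ | ȳᵢ | A·x̄ᵢ | A·ȳᵢ
rectangular portion | 8625.00 | 57.50 | 37.50 | 495937.50 | 323437.50
triangular portion | 3000.00 | 141.67 | 25.00 | 425000.00 | 75000.00
Σ | 11625.00 |  |  | 920937.50 | 398437.50
x_c = 920937.50 / 11625.00 = 79.22 cm
y_c = 398437.50 / 11625.00 = 34.27 cm

x_c = 79.22 cm, y_c = 34.27 cm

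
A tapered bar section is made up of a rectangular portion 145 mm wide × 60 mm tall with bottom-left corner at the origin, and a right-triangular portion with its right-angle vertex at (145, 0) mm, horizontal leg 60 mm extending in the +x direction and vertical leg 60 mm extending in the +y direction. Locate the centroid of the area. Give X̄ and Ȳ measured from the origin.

X̄ = 88.36 mm, Ȳ = 28.29 mm

rectangular portion: A = 145 × 60 = 8700.00, centroid at (72.50, 30.00).
triangular portion: A = ½·60·60 = 1800.00, centroid at (165.00, 20.00).
ΣA = 10500.00 mm², ΣAX̄ = 927750.00 mm³, ΣAȲ = 297000.00 mm³.
X̄ = 927750.00/10500.00 = 88.36 mm; Ȳ = 297000.00/10500.00 = 28.29 mm.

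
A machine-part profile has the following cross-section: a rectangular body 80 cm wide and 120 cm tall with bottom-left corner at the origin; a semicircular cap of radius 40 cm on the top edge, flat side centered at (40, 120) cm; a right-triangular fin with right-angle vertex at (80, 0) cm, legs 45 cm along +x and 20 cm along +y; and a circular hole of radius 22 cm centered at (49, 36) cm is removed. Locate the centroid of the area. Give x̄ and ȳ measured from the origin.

x̄ = 41.00 cm, ȳ = 78.65 cm

rectangular body: A = 80 × 120 = 9600.00, centroid at (40.00, 60.00).
semicircular top: A = ½π·40² = 2513.27, centroid at (40.00, 136.98).
triangular fin: A = ½·45·20 = 450.00, centroid at (95.00, 6.67).
hole: A = −π·22² = -1520.53, centroid at (49.00, 36.00).
ΣA = 11042.74 cm², ΣAx̄ = 452774.95 cm³, ΣAȳ = 868520.45 cm³.
x̄ = 452774.95/11042.74 = 41.00 cm; ȳ = 868520.45/11042.74 = 78.65 cm.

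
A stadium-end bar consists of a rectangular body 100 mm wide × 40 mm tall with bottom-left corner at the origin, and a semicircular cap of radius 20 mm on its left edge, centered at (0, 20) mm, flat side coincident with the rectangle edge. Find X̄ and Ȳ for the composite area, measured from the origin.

Part | A | x̄ᵢ | ȳᵢ | A·x̄ᵢ | A·ȳᵢ
rectangular body | 4000.00 | 50.00 | 20.00 | 200000.00 | 80000.00
semicircular end | 628.32 | -8.49 | 20.00 | -5333.33 | 12566.37
Σ | 4628.32 |  |  | 194666.67 | 92566.37
X̄ = 194666.67 / 4628.32 = 42.06 mm
Ȳ = 92566.37 / 4628.32 = 20.00 mm

X̄ = 42.06 mm, Ȳ = 20.00 mm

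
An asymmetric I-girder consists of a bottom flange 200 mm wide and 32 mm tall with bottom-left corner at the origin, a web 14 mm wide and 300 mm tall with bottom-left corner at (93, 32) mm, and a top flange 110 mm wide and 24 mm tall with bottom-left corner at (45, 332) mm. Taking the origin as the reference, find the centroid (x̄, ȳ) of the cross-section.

x̄ = 100.00 mm, ȳ = 134.06 mm

Part | A | x̄ᵢ | ȳᵢ | A·x̄ᵢ | A·ȳᵢ
bottom flange | 6400.00 | 100.00 | 16.00 | 640000.00 | 102400.00
web | 4200.00 | 100.00 | 182.00 | 420000.00 | 764400.00
top flange | 2640.00 | 100.00 | 344.00 | 264000.00 | 908160.00
Σ | 13240.00 |  |  | 1324000.00 | 1774960.00
x̄ = 1324000.00 / 13240.00 = 100.00 mm
ȳ = 1774960.00 / 13240.00 = 134.06 mm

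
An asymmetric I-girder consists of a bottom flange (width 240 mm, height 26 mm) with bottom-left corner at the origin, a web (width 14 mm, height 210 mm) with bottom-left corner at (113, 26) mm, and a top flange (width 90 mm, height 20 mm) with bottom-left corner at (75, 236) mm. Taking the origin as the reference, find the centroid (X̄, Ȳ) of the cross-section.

X̄ = 120.00 mm, Ȳ = 82.79 mm

bottom flange: A = 240 × 26 = 6240.00, centroid at (120.00, 13.00).
web: A = 14 × 210 = 2940.00, centroid at (120.00, 131.00).
top flange: A = 90 × 20 = 1800.00, centroid at (120.00, 246.00).
ΣA = 10980.00 mm², ΣAX̄ = 1317600.00 mm³, ΣAȲ = 909060.00 mm³.
X̄ = 1317600.00/10980.00 = 120.00 mm; Ȳ = 909060.00/10980.00 = 82.79 mm.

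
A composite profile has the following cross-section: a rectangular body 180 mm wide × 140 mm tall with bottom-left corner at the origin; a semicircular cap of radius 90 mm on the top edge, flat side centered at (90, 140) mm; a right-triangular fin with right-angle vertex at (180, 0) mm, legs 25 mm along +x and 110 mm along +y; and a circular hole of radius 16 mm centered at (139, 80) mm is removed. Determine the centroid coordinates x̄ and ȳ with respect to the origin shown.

x̄ = 92.49 mm, ȳ = 104.36 mm

rectangular body: A = 180 × 140 = 25200.00, centroid at (90.00, 70.00).
semicircular top: A = ½π·90² = 12723.45, centroid at (90.00, 178.20).
triangular fin: A = ½·25·110 = 1375.00, centroid at (188.33, 36.67).
hole: A = −π·16² = -804.25, centroid at (139.00, 80.00).
ΣA = 38494.20 mm²
ΣAx̄ = (25200.00)(90.00) + (12723.45)(90.00) + (1375.00)(188.33) + (-804.25)(139.00) = 3560278.42 mm³
ΣAȳ = (25200.00)(70.00) + (12723.45)(178.20) + (1375.00)(36.67) + (-804.25)(80.00) = 4017359.88 mm³
x̄ = 3560278.42 / 38494.20 = 92.49 mm
ȳ = 4017359.88 / 38494.20 = 104.36 mm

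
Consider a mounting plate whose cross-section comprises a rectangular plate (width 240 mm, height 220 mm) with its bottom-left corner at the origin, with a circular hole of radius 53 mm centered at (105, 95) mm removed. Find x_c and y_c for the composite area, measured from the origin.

x_c = 123.01 mm, y_c = 113.01 mm

plate: A = 240 × 220 = 52800.00, centroid at (120.00, 110.00).
hole: A = −π·53² = -8824.73, centroid at (105.00, 95.00).
ΣA = 43975.27 mm², ΣAx_c = 5409402.95 mm³, ΣAy_c = 4969650.29 mm³.
x_c = 5409402.95/43975.27 = 123.01 mm; y_c = 4969650.29/43975.27 = 113.01 mm.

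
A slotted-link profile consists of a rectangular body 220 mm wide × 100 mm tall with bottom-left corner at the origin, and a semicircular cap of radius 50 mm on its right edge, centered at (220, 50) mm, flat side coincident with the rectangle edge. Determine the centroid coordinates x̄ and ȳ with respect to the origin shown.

rectangular body: A = 220 × 100 = 22000.00, centroid at (110.00, 50.00).
semicircular end: A = ½π·50² = 3926.99, centroid at (241.22, 50.00).
ΣA = 25926.99 mm², ΣAx̄ = 3367271.31 mm³, ΣAȳ = 1296349.54 mm³.
x̄ = 3367271.31/25926.99 = 129.88 mm; ȳ = 1296349.54/25926.99 = 50.00 mm.

x̄ = 129.88 mm, ȳ = 50.00 mm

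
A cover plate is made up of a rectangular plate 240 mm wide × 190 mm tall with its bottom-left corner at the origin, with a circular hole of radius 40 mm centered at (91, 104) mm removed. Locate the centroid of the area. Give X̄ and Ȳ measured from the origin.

X̄ = 123.59 mm, Ȳ = 93.89 mm

plate: A = 240 × 190 = 45600.00, centroid at (120.00, 95.00).
hole: A = −π·40² = -5026.55, centroid at (91.00, 104.00).
ΣA = 40573.45 mm²
ΣAX̄ = (45600.00)(120.00) + (-5026.55)(91.00) = 5014584.11 mm³
ΣAȲ = (45600.00)(95.00) + (-5026.55)(104.00) = 3809238.98 mm³
X̄ = 5014584.11 / 40573.45 = 123.59 mm
Ȳ = 3809238.98 / 40573.45 = 93.89 mm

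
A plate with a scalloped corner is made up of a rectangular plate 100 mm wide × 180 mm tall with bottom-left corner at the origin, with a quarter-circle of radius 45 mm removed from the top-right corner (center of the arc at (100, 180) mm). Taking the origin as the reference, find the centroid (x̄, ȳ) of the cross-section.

plate: A = 100 × 180 = 18000.00, centroid at (50.00, 90.00).
removed quarter-circle: A = −¼π·45² = -1590.43, centroid at (80.90, 160.90).
ΣA = 16409.57 mm²
ΣAx̄ = (18000.00)(50.00) + (-1590.43)(80.90) = 771331.87 mm³
ΣAȳ = (18000.00)(90.00) + (-1590.43)(160.90) = 1364097.37 mm³
x̄ = 771331.87 / 16409.57 = 47.01 mm
ȳ = 1364097.37 / 16409.57 = 83.13 mm

x̄ = 47.01 mm, ȳ = 83.13 mm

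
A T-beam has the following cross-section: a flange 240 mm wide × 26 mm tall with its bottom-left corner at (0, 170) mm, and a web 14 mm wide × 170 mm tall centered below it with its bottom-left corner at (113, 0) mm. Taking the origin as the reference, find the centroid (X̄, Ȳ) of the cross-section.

X̄ = 120.00 mm, Ȳ = 155.94 mm

web: A = 14 × 170 = 2380.00, centroid at (120.00, 85.00).
flange: A = 240 × 26 = 6240.00, centroid at (120.00, 183.00).
ΣA = 8620.00 mm²
ΣAX̄ = (2380.00)(120.00) + (6240.00)(120.00) = 1034400.00 mm³
ΣAȲ = (2380.00)(85.00) + (6240.00)(183.00) = 1344220.00 mm³
X̄ = 1034400.00 / 8620.00 = 120.00 mm
Ȳ = 1344220.00 / 8620.00 = 155.94 mm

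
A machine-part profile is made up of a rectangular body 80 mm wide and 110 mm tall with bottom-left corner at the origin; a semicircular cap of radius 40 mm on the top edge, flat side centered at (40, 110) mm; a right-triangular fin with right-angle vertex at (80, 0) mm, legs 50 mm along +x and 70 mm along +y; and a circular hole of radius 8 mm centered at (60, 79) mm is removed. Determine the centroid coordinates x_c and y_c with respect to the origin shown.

x_c = 47.40 mm, y_c = 64.38 mm

rectangular body: A = 80 × 110 = 8800.00, centroid at (40.00, 55.00).
semicircular top: A = ½π·40² = 2513.27, centroid at (40.00, 126.98).
triangular fin: A = ½·50·70 = 1750.00, centroid at (96.67, 23.33).
hole: A = −π·8² = -201.06, centroid at (60.00, 79.00).
ΣA = 12862.21 mm²
ΣAx_c = (8800.00)(40.00) + (2513.27)(40.00) + (1750.00)(96.67) + (-201.06)(60.00) = 609633.92 mm³
ΣAy_c = (8800.00)(55.00) + (2513.27)(126.98) + (1750.00)(23.33) + (-201.06)(79.00) = 828076.26 mm³
x_c = 609633.92 / 12862.21 = 47.40 mm
y_c = 828076.26 / 12862.21 = 64.38 mm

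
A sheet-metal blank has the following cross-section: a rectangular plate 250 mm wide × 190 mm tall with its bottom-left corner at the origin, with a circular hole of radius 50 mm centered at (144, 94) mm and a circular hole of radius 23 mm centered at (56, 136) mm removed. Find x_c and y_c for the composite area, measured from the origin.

x_c = 124.09 mm, y_c = 93.41 mm

plate: A = 250 × 190 = 47500.00, centroid at (125.00, 95.00).
hole 1: A = −π·50² = -7853.98, centroid at (144.00, 94.00).
hole 2: A = −π·23² = -1661.90, centroid at (56.00, 136.00).
ΣA = 37984.12 mm², ΣAx_c = 4713460.10 mm³, ΣAy_c = 3548206.98 mm³.
x_c = 4713460.10/37984.12 = 124.09 mm; y_c = 3548206.98/37984.12 = 93.41 mm.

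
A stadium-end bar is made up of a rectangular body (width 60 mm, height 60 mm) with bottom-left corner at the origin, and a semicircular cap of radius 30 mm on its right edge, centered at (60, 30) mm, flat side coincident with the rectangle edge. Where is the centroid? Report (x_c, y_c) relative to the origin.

rectangular body: A = 60 × 60 = 3600.00, centroid at (30.00, 30.00).
semicircular end: A = ½π·30² = 1413.72, centroid at (72.73, 30.00).
ΣA = 5013.72 mm²
ΣAx_c = (3600.00)(30.00) + (1413.72)(72.73) = 210823.00 mm³
ΣAy_c = (3600.00)(30.00) + (1413.72)(30.00) = 150411.50 mm³
x_c = 210823.00 / 5013.72 = 42.05 mm
y_c = 150411.50 / 5013.72 = 30.00 mm

x_c = 42.05 mm, y_c = 30.00 mm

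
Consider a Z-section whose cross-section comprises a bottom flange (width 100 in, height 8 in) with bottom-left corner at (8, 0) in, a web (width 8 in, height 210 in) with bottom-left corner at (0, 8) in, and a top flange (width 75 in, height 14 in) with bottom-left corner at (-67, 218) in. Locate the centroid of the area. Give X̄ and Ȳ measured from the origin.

bottom flange: A = 100 × 8 = 800.00, centroid at (58.00, 4.00).
web: A = 8 × 210 = 1680.00, centroid at (4.00, 113.00).
top flange: A = 75 × 14 = 1050.00, centroid at (-29.50, 225.00).
ΣA = 3530.00 in²
ΣAX̄ = (800.00)(58.00) + (1680.00)(4.00) + (1050.00)(-29.50) = 22145.00 in³
ΣAȲ = (800.00)(4.00) + (1680.00)(113.00) + (1050.00)(225.00) = 429290.00 in³
X̄ = 22145.00 / 3530.00 = 6.27 in
Ȳ = 429290.00 / 3530.00 = 121.61 in

X̄ = 6.27 in, Ȳ = 121.61 in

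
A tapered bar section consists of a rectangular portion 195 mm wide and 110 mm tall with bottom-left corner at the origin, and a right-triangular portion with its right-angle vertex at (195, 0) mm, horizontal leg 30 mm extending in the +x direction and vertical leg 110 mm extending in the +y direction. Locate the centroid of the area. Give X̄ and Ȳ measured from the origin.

Part | A | x̄ᵢ | ȳᵢ | A·x̄ᵢ | A·ȳᵢ
rectangular portion | 21450.00 | 97.50 | 55.00 | 2091375.00 | 1179750.00
triangular portion | 1650.00 | 205.00 | 36.67 | 338250.00 | 60500.00
Σ | 23100.00 |  |  | 2429625.00 | 1240250.00
X̄ = 2429625.00 / 23100.00 = 105.18 mm
Ȳ = 1240250.00 / 23100.00 = 53.69 mm

X̄ = 105.18 mm, Ȳ = 53.69 mm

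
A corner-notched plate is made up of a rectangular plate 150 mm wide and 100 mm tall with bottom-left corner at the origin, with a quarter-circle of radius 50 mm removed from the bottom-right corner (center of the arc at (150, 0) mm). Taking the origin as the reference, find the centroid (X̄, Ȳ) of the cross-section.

plate: A = 150 × 100 = 15000.00, centroid at (75.00, 50.00).
removed quarter-circle: A = −¼π·50² = -1963.50, centroid at (128.78, 21.22).
ΣA = 13036.50 mm², ΣAX̄ = 872142.36 mm³, ΣAȲ = 708333.33 mm³.
X̄ = 872142.36/13036.50 = 66.90 mm; Ȳ = 708333.33/13036.50 = 54.33 mm.

X̄ = 66.90 mm, Ȳ = 54.33 mm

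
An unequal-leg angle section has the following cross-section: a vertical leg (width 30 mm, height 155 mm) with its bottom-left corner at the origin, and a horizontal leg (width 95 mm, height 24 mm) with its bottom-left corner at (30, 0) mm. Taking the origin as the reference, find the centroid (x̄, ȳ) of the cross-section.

vertical leg: A = 30 × 155 = 4650.00, centroid at (15.00, 77.50).
horizontal leg: A = 95 × 24 = 2280.00, centroid at (77.50, 12.00).
ΣA = 6930.00 mm²
ΣAx̄ = (4650.00)(15.00) + (2280.00)(77.50) = 246450.00 mm³
ΣAȳ = (4650.00)(77.50) + (2280.00)(12.00) = 387735.00 mm³
x̄ = 246450.00 / 6930.00 = 35.56 mm
ȳ = 387735.00 / 6930.00 = 55.95 mm

x̄ = 35.56 mm, ȳ = 55.95 mm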